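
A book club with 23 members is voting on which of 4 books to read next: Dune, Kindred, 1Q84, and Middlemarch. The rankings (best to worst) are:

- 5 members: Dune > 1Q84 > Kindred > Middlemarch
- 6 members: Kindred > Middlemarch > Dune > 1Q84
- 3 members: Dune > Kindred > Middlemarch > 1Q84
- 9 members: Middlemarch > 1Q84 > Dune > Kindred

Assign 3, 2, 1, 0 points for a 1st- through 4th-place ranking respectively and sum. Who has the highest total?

Middlemarch

Dune: 5·3 + 6·1 + 3·3 + 9·1 = 39
Kindred: 5·1 + 6·3 + 3·2 + 9·0 = 29
1Q84: 5·2 + 6·0 + 3·0 + 9·2 = 28
Middlemarch: 5·0 + 6·2 + 3·1 + 9·3 = 42
Middlemarch has the highest Borda score (42).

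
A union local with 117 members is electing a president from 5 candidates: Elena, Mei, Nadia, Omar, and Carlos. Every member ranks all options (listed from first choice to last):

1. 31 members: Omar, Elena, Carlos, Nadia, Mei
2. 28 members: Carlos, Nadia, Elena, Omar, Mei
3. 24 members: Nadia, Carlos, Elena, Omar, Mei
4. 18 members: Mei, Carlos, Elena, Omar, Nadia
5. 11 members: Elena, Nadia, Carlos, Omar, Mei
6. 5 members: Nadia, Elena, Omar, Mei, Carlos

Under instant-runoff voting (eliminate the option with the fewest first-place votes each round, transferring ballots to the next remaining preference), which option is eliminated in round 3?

Omar

Round 1: Elena 11, Mei 18, Nadia 29, Omar 31, Carlos 28. Eliminate Elena.
Round 2: Mei 18, Nadia 40, Omar 31, Carlos 28. Eliminate Mei.
Round 3: Nadia 40, Omar 31, Carlos 46. Eliminate Omar.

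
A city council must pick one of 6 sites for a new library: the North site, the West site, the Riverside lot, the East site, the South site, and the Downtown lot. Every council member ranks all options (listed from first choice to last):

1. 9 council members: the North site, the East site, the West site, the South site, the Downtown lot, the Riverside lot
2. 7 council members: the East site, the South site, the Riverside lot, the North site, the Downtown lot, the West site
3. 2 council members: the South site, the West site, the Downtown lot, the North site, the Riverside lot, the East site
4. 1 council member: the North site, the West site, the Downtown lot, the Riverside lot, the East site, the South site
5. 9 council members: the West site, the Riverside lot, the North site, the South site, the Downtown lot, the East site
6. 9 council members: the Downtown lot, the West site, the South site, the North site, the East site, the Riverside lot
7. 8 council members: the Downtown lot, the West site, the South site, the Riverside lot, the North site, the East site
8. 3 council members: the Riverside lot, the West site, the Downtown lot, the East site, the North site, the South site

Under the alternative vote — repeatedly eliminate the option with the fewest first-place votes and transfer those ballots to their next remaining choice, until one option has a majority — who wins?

the North site

Round 1: the North site 10, the West site 9, the Riverside lot 3, the East site 7, the South site 2, the Downtown lot 17. Eliminate the South site.
Round 2: the North site 10, the West site 11, the Riverside lot 3, the East site 7, the Downtown lot 17. Eliminate the Riverside lot.
Round 3: the North site 10, the West site 14, the East site 7, the Downtown lot 17. Eliminate the East site.
Round 4: the North site 17, the West site 14, the Downtown lot 17. Eliminate the West site.
Round 5: the North site 26, the Downtown lot 22. The North site has a majority.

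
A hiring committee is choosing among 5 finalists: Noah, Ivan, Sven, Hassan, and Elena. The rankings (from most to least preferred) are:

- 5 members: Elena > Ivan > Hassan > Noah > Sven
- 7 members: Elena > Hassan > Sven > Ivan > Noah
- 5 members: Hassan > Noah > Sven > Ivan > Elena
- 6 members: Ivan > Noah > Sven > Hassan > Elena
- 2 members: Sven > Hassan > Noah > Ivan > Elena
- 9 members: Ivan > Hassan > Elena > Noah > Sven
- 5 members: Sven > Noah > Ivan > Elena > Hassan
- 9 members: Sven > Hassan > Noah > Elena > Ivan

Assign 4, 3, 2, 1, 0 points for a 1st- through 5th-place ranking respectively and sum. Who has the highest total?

Hassan

Noah: 5·1 + 7·0 + 5·3 + 6·3 + 2·2 + 9·1 + 5·3 + 9·2 = 84
Ivan: 5·3 + 7·1 + 5·1 + 6·4 + 2·1 + 9·4 + 5·2 + 9·0 = 99
Sven: 5·0 + 7·2 + 5·2 + 6·2 + 2·4 + 9·0 + 5·4 + 9·4 = 100
Hassan: 5·2 + 7·3 + 5·4 + 6·1 + 2·3 + 9·3 + 5·0 + 9·3 = 117
Elena: 5·4 + 7·4 + 5·0 + 6·0 + 2·0 + 9·2 + 5·1 + 9·1 = 80
Hassan has the highest Borda score (117).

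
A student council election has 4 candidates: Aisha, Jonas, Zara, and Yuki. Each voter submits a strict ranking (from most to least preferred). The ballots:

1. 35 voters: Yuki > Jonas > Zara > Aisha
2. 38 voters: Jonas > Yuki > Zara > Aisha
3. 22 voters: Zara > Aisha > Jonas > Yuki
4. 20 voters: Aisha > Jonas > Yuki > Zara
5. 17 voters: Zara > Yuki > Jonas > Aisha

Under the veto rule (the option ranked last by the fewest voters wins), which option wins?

Jonas

Last-place votes: Aisha 90, Jonas 0, Zara 20, Yuki 22.
Jonas is ranked last by the fewest voters, so Jonas wins.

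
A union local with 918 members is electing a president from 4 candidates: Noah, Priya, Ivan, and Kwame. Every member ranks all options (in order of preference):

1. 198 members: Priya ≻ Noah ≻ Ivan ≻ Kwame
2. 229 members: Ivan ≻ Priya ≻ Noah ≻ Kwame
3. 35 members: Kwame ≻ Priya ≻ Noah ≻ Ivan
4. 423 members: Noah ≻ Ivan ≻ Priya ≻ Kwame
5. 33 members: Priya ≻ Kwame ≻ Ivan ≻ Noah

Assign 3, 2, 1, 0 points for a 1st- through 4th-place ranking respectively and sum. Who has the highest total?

Noah

Noah: 198·2 + 229·1 + 35·1 + 423·3 + 33·0 = 1929
Priya: 198·3 + 229·2 + 35·2 + 423·1 + 33·3 = 1644
Ivan: 198·1 + 229·3 + 35·0 + 423·2 + 33·1 = 1764
Kwame: 198·0 + 229·0 + 35·3 + 423·0 + 33·2 = 171
Noah has the highest Borda score (1929).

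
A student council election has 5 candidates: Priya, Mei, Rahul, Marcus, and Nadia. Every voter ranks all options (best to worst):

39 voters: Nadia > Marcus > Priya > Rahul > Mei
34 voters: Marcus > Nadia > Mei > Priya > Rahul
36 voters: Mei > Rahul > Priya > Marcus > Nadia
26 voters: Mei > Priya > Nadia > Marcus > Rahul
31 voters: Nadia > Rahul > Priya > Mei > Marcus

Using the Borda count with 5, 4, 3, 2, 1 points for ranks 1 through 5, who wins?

Priya: 39·3 + 34·2 + 36·3 + 26·4 + 31·3 = 490
Mei: 39·1 + 34·3 + 36·5 + 26·5 + 31·2 = 513
Rahul: 39·2 + 34·1 + 36·4 + 26·1 + 31·4 = 406
Marcus: 39·4 + 34·5 + 36·2 + 26·2 + 31·1 = 481
Nadia: 39·5 + 34·4 + 36·1 + 26·3 + 31·5 = 600
Nadia has the highest Borda score (600).

Nadia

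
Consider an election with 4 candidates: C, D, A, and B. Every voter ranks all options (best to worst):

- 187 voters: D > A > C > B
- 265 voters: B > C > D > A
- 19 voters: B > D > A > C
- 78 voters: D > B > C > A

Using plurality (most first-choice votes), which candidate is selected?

B

First-place votes: C 0, D 265, A 0, B 284.
B has the most first-place votes.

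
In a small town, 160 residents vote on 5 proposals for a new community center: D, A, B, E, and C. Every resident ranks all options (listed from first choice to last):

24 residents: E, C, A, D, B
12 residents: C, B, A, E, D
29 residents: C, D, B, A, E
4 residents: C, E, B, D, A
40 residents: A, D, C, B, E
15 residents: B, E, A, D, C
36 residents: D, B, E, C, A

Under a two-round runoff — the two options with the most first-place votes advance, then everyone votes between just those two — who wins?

Round 1 first-place votes: D 36, A 40, B 15, E 24, C 45.
C and A advance.
Runoff: C is preferred to A by 105 voters; A by 55.
C wins the runoff.

C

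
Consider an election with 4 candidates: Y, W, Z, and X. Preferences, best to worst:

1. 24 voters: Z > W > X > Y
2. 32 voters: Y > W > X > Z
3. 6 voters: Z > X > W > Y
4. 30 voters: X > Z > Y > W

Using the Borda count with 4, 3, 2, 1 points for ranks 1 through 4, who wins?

Y: 24·1 + 32·4 + 6·1 + 30·2 = 218
W: 24·3 + 32·3 + 6·2 + 30·1 = 210
Z: 24·4 + 32·1 + 6·4 + 30·3 = 242
X: 24·2 + 32·2 + 6·3 + 30·4 = 250
X has the highest Borda score (250).

X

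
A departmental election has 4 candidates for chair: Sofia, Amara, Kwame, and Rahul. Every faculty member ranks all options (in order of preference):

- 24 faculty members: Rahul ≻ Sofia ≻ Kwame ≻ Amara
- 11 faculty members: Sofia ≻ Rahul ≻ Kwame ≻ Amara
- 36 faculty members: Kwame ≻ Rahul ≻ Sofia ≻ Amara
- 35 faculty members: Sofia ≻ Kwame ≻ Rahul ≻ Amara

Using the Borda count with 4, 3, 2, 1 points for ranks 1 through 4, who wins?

Sofia: 24·3 + 11·4 + 36·2 + 35·4 = 328
Amara: 24·1 + 11·1 + 36·1 + 35·1 = 106
Kwame: 24·2 + 11·2 + 36·4 + 35·3 = 319
Rahul: 24·4 + 11·3 + 36·3 + 35·2 = 307
Sofia has the highest Borda score (328).

Sofia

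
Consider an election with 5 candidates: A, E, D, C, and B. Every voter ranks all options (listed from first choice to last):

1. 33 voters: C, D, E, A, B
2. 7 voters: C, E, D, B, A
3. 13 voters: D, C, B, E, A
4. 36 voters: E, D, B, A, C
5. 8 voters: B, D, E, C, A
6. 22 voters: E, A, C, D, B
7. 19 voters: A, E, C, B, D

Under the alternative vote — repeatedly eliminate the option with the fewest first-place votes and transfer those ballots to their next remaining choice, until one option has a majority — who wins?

E

Round 1: A 19, E 58, D 13, C 40, B 8. Eliminate B.
Round 2: A 19, E 58, D 21, C 40. Eliminate A.
Round 3: E 77, D 21, C 40. E has a majority.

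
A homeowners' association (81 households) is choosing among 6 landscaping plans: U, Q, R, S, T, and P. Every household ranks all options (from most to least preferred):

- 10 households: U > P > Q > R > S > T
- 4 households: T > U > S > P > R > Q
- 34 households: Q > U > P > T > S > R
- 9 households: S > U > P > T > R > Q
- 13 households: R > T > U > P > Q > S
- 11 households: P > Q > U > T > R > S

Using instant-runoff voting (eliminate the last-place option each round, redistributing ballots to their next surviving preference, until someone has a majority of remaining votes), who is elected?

Q

Round 1: U 10, Q 34, R 13, S 9, T 4, P 11. Eliminate T.
Round 2: U 14, Q 34, R 13, S 9, P 11. Eliminate S.
Round 3: U 23, Q 34, R 13, P 11. Eliminate P.
Round 4: U 23, Q 45, R 13. Q has a majority.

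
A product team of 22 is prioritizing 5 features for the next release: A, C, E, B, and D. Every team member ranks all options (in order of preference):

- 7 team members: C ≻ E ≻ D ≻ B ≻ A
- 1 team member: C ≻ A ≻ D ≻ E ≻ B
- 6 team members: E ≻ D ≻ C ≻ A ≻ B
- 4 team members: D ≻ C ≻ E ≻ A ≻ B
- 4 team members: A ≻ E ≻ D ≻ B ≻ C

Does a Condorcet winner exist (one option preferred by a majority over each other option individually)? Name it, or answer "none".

none

Checking pairwise contests:
C beats A 18–4.
D beats C 14–8.
C beats E 12–10.
A beats B 15–7.
E beats D 17–5.
Every option loses at least one head-to-head, so there is no Condorcet winner.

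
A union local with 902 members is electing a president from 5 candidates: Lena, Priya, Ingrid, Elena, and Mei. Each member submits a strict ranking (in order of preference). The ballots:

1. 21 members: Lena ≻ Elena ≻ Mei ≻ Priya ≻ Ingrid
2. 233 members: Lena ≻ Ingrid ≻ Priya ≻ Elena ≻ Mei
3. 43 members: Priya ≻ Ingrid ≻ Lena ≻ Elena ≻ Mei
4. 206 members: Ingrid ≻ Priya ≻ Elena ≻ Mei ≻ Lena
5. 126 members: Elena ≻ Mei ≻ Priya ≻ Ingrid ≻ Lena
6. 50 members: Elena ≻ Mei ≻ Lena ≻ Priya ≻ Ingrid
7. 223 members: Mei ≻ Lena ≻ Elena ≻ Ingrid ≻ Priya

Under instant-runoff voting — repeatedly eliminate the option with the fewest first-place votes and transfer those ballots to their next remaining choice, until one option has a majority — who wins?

Mei

Round 1: Lena 254, Priya 43, Ingrid 206, Elena 176, Mei 223. Eliminate Priya.
Round 2: Lena 254, Ingrid 249, Elena 176, Mei 223. Eliminate Elena.
Round 3: Lena 254, Ingrid 249, Mei 399. Eliminate Ingrid.
Round 4: Lena 297, Mei 605. Mei has a majority.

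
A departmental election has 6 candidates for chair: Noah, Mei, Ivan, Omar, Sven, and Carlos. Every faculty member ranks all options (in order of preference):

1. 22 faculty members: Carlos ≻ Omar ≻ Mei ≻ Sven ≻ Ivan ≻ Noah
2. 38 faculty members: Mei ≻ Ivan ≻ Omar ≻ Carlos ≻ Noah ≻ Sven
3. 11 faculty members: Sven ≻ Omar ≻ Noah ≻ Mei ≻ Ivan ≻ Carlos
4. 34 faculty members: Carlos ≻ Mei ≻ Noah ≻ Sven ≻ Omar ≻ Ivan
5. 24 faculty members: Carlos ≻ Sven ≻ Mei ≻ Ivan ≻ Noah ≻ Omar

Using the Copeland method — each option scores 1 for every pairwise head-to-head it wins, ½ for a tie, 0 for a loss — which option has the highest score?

Carlos

Noah: beats Sven; loses to Mei, Ivan, Omar, and Carlos → score 1.
Mei: beats Noah, Ivan, Omar, and Sven; loses to Carlos → score 4.
Ivan: beats Noah; loses to Mei, Omar, Sven, and Carlos → score 1.
Omar: beats Noah and Ivan; loses to Mei, Sven, and Carlos → score 2.
Sven: beats Ivan and Omar; loses to Noah, Mei, and Carlos → score 2.
Carlos: beats Noah, Mei, Ivan, Omar, and Sven → score 5.
Carlos has the best pairwise record.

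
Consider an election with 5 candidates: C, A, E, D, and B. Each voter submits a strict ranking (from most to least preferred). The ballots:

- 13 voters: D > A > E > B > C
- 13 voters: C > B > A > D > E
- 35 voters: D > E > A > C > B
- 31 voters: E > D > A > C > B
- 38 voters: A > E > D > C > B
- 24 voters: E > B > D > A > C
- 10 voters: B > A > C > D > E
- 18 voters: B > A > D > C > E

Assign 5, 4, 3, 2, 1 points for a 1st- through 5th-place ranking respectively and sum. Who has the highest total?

D

C: 13·1 + 13·5 + 35·2 + 31·2 + 38·2 + 24·1 + 10·3 + 18·2 = 376
A: 13·4 + 13·3 + 35·3 + 31·3 + 38·5 + 24·2 + 10·4 + 18·4 = 639
E: 13·3 + 13·1 + 35·4 + 31·5 + 38·4 + 24·5 + 10·1 + 18·1 = 647
D: 13·5 + 13·2 + 35·5 + 31·4 + 38·3 + 24·3 + 10·2 + 18·3 = 650
B: 13·2 + 13·4 + 35·1 + 31·1 + 38·1 + 24·4 + 10·5 + 18·5 = 418
D has the highest Borda score (650).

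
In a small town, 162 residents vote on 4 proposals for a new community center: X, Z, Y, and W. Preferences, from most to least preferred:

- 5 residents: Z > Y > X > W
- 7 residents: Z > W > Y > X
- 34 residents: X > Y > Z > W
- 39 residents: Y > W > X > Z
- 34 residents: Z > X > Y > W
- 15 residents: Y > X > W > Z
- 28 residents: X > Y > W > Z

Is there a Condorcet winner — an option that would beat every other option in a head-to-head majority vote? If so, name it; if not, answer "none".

X vs Z: 116–46 for X.
X vs Y: 96–66 for X.
X vs W: 116–46 for X.
X beats every other option head-to-head.

X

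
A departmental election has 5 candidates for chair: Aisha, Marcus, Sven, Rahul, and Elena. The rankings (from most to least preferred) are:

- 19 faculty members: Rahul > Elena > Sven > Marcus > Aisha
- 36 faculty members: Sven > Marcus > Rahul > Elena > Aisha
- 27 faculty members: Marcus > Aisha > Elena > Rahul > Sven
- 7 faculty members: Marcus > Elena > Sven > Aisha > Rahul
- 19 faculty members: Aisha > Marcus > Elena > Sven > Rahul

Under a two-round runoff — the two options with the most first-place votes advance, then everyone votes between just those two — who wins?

Sven

Round 1 first-place votes: Aisha 19, Marcus 34, Sven 36, Rahul 19, Elena 0.
Sven and Marcus advance.
Runoff: Sven is preferred to Marcus by 55 voters; Marcus by 53.
Sven wins the runoff.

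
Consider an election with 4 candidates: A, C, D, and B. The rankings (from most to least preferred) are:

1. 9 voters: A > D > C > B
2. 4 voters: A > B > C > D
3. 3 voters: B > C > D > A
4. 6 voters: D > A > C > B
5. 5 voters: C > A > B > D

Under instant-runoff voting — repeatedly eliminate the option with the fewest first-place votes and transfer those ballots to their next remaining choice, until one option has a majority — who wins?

Round 1: A 13, C 5, D 6, B 3. Eliminate B.
Round 2: A 13, C 8, D 6. Eliminate D.
Round 3: A 19, C 8. A has a majority.

A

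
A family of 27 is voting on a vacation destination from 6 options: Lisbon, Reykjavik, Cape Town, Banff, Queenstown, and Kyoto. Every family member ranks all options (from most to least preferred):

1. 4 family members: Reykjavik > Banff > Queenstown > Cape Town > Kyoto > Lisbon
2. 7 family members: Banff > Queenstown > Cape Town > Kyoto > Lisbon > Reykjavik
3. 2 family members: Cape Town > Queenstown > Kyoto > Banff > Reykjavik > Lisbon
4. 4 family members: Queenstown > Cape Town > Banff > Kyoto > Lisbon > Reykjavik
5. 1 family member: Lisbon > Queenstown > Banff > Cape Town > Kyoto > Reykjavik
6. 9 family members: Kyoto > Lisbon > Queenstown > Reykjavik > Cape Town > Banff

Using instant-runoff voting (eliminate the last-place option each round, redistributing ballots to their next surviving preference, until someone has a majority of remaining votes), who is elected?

Banff

Round 1: Lisbon 1, Reykjavik 4, Cape Town 2, Banff 7, Queenstown 4, Kyoto 9. Eliminate Lisbon.
Round 2: Reykjavik 4, Cape Town 2, Banff 7, Queenstown 5, Kyoto 9. Eliminate Cape Town.
Round 3: Reykjavik 4, Banff 7, Queenstown 7, Kyoto 9. Eliminate Reykjavik.
Round 4: Banff 11, Queenstown 7, Kyoto 9. Eliminate Queenstown.
Round 5: Banff 16, Kyoto 11. Banff has a majority.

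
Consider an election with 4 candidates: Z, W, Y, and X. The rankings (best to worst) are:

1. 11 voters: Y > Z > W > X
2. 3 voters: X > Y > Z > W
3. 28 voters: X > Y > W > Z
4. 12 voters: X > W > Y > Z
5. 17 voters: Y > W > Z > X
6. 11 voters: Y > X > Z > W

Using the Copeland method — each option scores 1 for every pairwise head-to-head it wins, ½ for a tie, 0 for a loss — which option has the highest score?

Z: loses to W, Y, and X → score 0.
W: beats Z; loses to Y and X → score 1.
Y: beats Z and W; loses to X → score 2.
X: beats Z, W, and Y → score 3.
X has the best pairwise record.

X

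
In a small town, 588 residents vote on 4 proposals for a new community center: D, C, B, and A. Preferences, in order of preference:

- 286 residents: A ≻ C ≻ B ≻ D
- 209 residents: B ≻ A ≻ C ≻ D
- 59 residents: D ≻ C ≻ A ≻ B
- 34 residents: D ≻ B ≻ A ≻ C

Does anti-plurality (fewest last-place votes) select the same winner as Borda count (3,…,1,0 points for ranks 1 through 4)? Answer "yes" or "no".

Anti-plurality — last-place votes: D 495, C 34, B 59, A 0. Winner: A.
Borda — scores: D 279, C 899, B 981, A 1369. Winner: A.
The two methods agree.

yes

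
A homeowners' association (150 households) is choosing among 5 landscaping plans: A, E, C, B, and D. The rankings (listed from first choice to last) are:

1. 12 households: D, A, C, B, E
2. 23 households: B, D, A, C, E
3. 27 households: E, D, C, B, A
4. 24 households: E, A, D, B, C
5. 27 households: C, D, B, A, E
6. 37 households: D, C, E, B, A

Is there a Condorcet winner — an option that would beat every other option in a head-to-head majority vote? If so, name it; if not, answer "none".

D

D vs A: 126–24 for D.
D vs E: 99–51 for D.
D vs C: 123–27 for D.
D vs B: 127–23 for D.
D beats every other option head-to-head.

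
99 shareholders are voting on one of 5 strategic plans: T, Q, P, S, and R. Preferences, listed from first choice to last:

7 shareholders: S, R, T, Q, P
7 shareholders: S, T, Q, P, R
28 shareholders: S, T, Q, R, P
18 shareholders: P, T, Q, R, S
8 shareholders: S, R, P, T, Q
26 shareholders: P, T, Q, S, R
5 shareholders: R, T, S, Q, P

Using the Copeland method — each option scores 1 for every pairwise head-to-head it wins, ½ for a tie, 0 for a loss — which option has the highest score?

S

T: beats Q and R; loses to P and S → score 2.
Q: beats R; loses to T, P, and S → score 1.
P: beats T, Q, and R; loses to S → score 3.
S: beats T, Q, P, and R → score 4.
R: loses to T, Q, P, and S → score 0.
S has the best pairwise record.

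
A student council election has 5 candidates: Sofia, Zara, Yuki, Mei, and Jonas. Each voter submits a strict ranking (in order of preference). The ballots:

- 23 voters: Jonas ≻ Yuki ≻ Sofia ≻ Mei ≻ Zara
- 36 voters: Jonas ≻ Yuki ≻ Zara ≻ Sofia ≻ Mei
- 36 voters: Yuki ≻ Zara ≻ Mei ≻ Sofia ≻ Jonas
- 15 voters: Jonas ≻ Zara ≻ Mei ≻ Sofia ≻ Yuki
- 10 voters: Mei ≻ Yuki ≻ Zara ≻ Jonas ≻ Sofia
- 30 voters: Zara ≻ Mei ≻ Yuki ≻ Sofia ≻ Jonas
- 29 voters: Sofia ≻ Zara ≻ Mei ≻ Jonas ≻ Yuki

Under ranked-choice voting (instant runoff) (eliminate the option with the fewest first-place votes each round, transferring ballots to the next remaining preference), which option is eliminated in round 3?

Round 1: Sofia 29, Zara 30, Yuki 36, Mei 10, Jonas 74. Eliminate Mei.
Round 2: Sofia 29, Zara 30, Yuki 46, Jonas 74. Eliminate Sofia.
Round 3: Zara 59, Yuki 46, Jonas 74. Eliminate Yuki.

Yuki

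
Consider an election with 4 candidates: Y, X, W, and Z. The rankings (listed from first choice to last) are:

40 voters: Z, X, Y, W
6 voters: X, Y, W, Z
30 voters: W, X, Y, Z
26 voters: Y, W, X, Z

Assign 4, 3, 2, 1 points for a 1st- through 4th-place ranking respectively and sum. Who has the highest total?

X

Y: 40·2 + 6·3 + 30·2 + 26·4 = 262
X: 40·3 + 6·4 + 30·3 + 26·2 = 286
W: 40·1 + 6·2 + 30·4 + 26·3 = 250
Z: 40·4 + 6·1 + 30·1 + 26·1 = 222
X has the highest Borda score (286).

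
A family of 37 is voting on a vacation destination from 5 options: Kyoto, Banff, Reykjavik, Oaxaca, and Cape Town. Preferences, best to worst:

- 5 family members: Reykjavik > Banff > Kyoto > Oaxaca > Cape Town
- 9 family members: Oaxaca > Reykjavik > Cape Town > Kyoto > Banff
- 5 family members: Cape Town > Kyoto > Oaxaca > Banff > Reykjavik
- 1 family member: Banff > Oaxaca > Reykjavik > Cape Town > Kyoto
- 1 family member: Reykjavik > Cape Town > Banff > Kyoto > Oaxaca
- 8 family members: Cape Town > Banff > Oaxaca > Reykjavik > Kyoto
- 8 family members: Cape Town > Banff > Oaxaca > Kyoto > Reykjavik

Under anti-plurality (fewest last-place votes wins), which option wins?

Oaxaca

Last-place votes: Kyoto 9, Banff 9, Reykjavik 13, Oaxaca 1, Cape Town 5.
Oaxaca is ranked last by the fewest voters, so Oaxaca wins.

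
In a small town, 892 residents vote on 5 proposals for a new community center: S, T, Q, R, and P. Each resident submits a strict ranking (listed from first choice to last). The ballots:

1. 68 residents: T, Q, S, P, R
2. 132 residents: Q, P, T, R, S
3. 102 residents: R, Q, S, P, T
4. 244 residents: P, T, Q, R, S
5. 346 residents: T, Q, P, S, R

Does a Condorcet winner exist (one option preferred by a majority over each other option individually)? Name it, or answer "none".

Checking pairwise contests:
T beats S 790–102.
P beats T 478–414.
T beats Q 658–234.
T beats R 790–102.
Q beats P 648–244.
Every option loses at least one head-to-head, so there is no Condorcet winner.

none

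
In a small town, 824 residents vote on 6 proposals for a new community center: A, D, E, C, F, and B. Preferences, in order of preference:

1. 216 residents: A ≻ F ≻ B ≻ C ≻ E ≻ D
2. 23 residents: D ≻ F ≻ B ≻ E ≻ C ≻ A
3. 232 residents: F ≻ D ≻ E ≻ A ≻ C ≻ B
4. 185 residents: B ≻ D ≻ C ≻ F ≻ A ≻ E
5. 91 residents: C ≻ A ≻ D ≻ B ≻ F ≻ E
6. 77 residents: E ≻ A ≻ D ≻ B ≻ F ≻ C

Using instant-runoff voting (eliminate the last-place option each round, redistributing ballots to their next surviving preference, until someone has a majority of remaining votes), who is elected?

F

Round 1: A 216, D 23, E 77, C 91, F 232, B 185. Eliminate D.
Round 2: A 216, E 77, C 91, F 255, B 185. Eliminate E.
Round 3: A 293, C 91, F 255, B 185. Eliminate C.
Round 4: A 384, F 255, B 185. Eliminate B.
Round 5: A 384, F 440. F has a majority.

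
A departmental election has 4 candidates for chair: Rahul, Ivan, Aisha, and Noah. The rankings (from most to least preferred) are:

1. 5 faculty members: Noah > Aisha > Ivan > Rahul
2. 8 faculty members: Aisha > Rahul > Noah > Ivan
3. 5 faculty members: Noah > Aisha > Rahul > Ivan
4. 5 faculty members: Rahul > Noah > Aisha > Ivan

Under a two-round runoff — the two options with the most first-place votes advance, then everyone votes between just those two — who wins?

Noah

Round 1 first-place votes: Rahul 5, Ivan 0, Aisha 8, Noah 10.
Noah and Aisha advance.
Runoff: Noah is preferred to Aisha by 15 voters; Aisha by 8.
Noah wins the runoff.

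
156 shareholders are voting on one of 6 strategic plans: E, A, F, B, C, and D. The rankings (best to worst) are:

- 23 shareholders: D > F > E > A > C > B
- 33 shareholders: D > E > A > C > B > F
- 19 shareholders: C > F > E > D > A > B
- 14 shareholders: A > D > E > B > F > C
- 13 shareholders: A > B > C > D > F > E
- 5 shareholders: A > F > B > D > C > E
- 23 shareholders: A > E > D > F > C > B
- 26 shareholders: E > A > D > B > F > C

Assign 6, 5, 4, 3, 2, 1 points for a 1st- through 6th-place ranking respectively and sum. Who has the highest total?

D

E: 23·4 + 33·5 + 19·4 + 14·4 + 13·1 + 5·1 + 23·5 + 26·6 = 678
A: 23·3 + 33·4 + 19·2 + 14·6 + 13·6 + 5·6 + 23·6 + 26·5 = 699
F: 23·5 + 33·1 + 19·5 + 14·2 + 13·2 + 5·5 + 23·3 + 26·2 = 443
B: 23·1 + 33·2 + 19·1 + 14·3 + 13·5 + 5·4 + 23·1 + 26·3 = 336
C: 23·2 + 33·3 + 19·6 + 14·1 + 13·4 + 5·2 + 23·2 + 26·1 = 407
D: 23·6 + 33·6 + 19·3 + 14·5 + 13·3 + 5·3 + 23·4 + 26·4 = 713
D has the highest Borda score (713).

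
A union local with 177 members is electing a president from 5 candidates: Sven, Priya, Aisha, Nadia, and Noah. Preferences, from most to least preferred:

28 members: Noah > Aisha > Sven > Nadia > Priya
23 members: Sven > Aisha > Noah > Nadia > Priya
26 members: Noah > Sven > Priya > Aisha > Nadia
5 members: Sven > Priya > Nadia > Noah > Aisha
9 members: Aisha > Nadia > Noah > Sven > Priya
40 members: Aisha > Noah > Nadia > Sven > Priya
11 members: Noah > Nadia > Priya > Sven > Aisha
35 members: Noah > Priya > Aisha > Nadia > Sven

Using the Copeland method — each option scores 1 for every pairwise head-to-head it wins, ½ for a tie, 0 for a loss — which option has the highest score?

Sven: beats Priya; loses to Aisha, Nadia, and Noah → score 1.
Priya: loses to Sven, Aisha, Nadia, and Noah → score 0.
Aisha: beats Sven, Priya, and Nadia; loses to Noah → score 3.
Nadia: beats Sven and Priya; loses to Aisha and Noah → score 2.
Noah: beats Sven, Priya, Aisha, and Nadia → score 4.
Noah has the best pairwise record.

Noah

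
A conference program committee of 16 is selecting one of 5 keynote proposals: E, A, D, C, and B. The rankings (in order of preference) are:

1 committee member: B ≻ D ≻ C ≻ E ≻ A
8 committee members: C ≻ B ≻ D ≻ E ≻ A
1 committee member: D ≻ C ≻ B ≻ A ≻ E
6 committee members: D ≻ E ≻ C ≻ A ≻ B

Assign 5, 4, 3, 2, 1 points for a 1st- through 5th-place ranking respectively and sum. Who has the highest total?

E: 1·2 + 8·2 + 1·1 + 6·4 = 43
A: 1·1 + 8·1 + 1·2 + 6·2 = 23
D: 1·4 + 8·3 + 1·5 + 6·5 = 63
C: 1·3 + 8·5 + 1·4 + 6·3 = 65
B: 1·5 + 8·4 + 1·3 + 6·1 = 46
C has the highest Borda score (65).

C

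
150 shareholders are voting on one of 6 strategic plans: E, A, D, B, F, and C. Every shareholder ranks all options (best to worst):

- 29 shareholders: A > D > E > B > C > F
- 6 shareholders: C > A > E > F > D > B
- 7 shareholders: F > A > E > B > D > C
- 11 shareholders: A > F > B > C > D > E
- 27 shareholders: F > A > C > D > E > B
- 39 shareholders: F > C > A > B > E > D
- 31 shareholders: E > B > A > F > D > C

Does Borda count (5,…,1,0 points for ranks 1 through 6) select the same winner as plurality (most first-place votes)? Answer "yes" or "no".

Borda — scores: E 347, A 570, D 225, B 307, F 483, C 318. Winner: A.
Plurality — first-place votes: E 31, A 40, D 0, B 0, F 73, C 6. Winner: F.
The two methods disagree.

no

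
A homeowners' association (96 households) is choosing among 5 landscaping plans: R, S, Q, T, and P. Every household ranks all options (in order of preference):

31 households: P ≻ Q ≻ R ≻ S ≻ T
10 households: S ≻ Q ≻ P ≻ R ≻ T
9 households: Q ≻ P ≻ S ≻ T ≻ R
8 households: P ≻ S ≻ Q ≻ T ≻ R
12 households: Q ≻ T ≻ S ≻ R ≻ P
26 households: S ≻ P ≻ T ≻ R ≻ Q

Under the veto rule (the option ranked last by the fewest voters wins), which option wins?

Last-place votes: R 17, S 0, Q 26, T 41, P 12.
S is ranked last by the fewest voters, so S wins.

S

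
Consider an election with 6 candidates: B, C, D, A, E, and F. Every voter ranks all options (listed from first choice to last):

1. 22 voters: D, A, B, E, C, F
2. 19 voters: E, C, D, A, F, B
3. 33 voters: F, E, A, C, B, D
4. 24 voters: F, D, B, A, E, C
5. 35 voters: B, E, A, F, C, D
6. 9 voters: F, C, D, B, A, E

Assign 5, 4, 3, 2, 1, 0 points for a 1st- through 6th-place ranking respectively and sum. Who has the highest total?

B: 22·3 + 19·0 + 33·1 + 24·3 + 35·5 + 9·2 = 364
C: 22·1 + 19·4 + 33·2 + 24·0 + 35·1 + 9·4 = 235
D: 22·5 + 19·3 + 33·0 + 24·4 + 35·0 + 9·3 = 290
A: 22·4 + 19·2 + 33·3 + 24·2 + 35·3 + 9·1 = 387
E: 22·2 + 19·5 + 33·4 + 24·1 + 35·4 + 9·0 = 435
F: 22·0 + 19·1 + 33·5 + 24·5 + 35·2 + 9·5 = 419
E has the highest Borda score (435).

E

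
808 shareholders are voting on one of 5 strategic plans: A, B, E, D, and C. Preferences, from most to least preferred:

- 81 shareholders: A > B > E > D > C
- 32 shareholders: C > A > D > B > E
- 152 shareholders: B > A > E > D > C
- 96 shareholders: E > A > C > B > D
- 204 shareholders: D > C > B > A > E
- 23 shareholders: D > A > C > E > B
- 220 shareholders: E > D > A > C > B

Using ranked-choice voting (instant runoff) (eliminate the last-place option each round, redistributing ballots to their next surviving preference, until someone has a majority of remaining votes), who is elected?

E

Round 1: A 81, B 152, E 316, D 227, C 32. Eliminate C.
Round 2: A 113, B 152, E 316, D 227. Eliminate A.
Round 3: B 233, E 316, D 259. Eliminate B.
Round 4: E 549, D 259. E has a majority.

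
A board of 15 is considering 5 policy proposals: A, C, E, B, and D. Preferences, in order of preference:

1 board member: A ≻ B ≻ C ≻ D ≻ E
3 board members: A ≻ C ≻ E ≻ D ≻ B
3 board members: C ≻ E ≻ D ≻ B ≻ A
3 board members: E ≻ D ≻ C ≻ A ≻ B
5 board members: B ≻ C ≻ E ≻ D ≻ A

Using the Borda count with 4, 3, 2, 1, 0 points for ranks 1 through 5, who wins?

A: 1·4 + 3·4 + 3·0 + 3·1 + 5·0 = 19
C: 1·2 + 3·3 + 3·4 + 3·2 + 5·3 = 44
E: 1·0 + 3·2 + 3·3 + 3·4 + 5·2 = 37
B: 1·3 + 3·0 + 3·1 + 3·0 + 5·4 = 26
D: 1·1 + 3·1 + 3·2 + 3·3 + 5·1 = 24
C has the highest Borda score (44).

C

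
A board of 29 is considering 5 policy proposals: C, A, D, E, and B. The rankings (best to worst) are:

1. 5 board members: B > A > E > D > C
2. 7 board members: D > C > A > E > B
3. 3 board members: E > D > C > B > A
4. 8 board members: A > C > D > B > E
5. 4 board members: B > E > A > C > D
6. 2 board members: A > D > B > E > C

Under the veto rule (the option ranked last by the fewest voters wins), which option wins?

A

Last-place votes: C 7, A 3, D 4, E 8, B 7.
A is ranked last by the fewest voters, so A wins.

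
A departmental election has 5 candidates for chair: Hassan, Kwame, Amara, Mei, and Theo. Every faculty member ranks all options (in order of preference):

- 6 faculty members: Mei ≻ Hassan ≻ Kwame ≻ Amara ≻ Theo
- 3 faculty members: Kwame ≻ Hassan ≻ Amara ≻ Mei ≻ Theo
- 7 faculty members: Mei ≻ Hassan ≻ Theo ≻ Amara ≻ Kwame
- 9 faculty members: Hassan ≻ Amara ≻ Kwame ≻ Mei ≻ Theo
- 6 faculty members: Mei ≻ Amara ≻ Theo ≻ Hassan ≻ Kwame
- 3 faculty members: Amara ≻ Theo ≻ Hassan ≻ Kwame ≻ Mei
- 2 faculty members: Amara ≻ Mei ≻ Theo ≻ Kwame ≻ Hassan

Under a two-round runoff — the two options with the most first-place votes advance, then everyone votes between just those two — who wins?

Round 1 first-place votes: Hassan 9, Kwame 3, Amara 5, Mei 19, Theo 0.
Mei and Hassan advance.
Runoff: Mei is preferred to Hassan by 21 voters; Hassan by 15.
Mei wins the runoff.

Mei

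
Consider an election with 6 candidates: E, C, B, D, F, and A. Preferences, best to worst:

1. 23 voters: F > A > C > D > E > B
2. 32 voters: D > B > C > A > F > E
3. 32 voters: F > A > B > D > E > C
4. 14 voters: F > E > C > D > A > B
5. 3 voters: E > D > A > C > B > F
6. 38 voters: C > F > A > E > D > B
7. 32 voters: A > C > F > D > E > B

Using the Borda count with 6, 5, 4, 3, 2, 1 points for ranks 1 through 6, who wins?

E: 23·2 + 32·1 + 32·2 + 14·5 + 3·6 + 38·3 + 32·2 = 408
C: 23·4 + 32·4 + 32·1 + 14·4 + 3·3 + 38·6 + 32·5 = 705
B: 23·1 + 32·5 + 32·4 + 14·1 + 3·2 + 38·1 + 32·1 = 401
D: 23·3 + 32·6 + 32·3 + 14·3 + 3·5 + 38·2 + 32·3 = 586
F: 23·6 + 32·2 + 32·6 + 14·6 + 3·1 + 38·5 + 32·4 = 799
A: 23·5 + 32·3 + 32·5 + 14·2 + 3·4 + 38·4 + 32·6 = 755
F has the highest Borda score (799).

F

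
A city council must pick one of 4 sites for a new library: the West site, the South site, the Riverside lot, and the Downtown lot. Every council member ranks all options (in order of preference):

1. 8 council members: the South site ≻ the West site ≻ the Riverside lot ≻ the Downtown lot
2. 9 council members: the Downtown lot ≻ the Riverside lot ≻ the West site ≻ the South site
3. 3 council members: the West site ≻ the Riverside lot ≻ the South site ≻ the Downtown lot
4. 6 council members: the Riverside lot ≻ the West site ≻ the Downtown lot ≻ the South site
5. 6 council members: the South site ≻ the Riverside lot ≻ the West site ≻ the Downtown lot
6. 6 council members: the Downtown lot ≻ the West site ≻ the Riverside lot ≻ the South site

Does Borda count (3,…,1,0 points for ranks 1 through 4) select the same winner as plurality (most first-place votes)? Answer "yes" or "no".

Borda — scores: the West site 64, the South site 45, the Riverside lot 68, the Downtown lot 51. Winner: the Riverside lot.
Plurality — first-place votes: the West site 3, the South site 14, the Riverside lot 6, the Downtown lot 15. Winner: the Downtown lot.
The two methods disagree.

no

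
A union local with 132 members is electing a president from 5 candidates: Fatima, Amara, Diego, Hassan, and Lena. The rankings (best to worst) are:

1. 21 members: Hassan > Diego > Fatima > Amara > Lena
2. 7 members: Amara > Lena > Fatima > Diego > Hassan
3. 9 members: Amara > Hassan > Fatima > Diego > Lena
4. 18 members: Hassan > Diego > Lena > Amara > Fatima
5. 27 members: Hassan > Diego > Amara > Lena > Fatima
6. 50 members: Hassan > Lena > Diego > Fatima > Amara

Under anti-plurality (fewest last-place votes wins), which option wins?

Diego

Last-place votes: Fatima 45, Amara 50, Diego 0, Hassan 7, Lena 30.
Diego is ranked last by the fewest voters, so Diego wins.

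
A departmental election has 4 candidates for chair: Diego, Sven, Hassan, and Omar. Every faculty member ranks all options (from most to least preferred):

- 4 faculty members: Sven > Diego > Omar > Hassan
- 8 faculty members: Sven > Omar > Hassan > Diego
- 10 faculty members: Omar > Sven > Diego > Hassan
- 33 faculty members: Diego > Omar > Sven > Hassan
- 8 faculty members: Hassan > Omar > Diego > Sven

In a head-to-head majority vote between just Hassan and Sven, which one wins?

Voters preferring Hassan to Sven: 8; preferring Sven to Hassan: 55.
Sven wins the head-to-head.

Sven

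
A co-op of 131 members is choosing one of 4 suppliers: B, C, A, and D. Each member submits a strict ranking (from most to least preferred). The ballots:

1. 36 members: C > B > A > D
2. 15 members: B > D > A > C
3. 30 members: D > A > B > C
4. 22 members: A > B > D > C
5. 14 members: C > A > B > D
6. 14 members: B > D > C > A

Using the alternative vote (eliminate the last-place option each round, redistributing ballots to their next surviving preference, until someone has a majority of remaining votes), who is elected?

Round 1: B 29, C 50, A 22, D 30. Eliminate A.
Round 2: B 51, C 50, D 30. Eliminate D.
Round 3: B 81, C 50. B has a majority.

B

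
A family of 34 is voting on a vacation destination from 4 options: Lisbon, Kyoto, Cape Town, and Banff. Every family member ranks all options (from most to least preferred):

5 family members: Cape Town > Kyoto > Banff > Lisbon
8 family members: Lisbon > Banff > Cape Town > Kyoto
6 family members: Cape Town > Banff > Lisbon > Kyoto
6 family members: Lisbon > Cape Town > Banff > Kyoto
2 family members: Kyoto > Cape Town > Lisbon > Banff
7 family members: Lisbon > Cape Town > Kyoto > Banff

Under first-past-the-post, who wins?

Lisbon

First-place votes: Lisbon 21, Kyoto 2, Cape Town 11, Banff 0.
Lisbon has the most first-place votes.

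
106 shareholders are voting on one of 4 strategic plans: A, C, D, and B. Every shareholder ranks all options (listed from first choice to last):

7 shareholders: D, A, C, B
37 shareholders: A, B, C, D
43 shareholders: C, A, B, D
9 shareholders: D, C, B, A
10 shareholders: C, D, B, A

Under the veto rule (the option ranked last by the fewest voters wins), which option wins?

C

Last-place votes: A 19, C 0, D 80, B 7.
C is ranked last by the fewest voters, so C wins.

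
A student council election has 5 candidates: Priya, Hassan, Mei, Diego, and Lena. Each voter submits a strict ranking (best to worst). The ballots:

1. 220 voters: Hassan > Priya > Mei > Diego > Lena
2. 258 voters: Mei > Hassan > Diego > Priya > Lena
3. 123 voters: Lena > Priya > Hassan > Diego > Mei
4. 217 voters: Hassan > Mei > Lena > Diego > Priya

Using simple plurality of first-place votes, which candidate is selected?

Hassan

First-place votes: Priya 0, Hassan 437, Mei 258, Diego 0, Lena 123.
Hassan has the most first-place votes.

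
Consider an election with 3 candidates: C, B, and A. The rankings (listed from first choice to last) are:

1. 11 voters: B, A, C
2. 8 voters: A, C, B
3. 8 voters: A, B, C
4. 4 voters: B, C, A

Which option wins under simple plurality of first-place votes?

A

First-place votes: C 0, B 15, A 16.
A has the most first-place votes.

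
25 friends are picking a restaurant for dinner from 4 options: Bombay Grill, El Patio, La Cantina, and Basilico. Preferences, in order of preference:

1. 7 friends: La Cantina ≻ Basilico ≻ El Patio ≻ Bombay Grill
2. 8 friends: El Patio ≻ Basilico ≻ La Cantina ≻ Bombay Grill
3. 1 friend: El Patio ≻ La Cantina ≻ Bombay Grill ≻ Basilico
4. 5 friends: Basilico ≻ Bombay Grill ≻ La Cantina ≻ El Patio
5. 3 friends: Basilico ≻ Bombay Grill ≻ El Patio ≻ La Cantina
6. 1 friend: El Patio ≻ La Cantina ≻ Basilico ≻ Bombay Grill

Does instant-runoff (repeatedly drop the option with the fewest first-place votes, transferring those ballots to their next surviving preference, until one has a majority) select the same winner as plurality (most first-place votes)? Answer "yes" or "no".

no

Instant-runoff — R1 Bombay Grill 0, El Patio 10, La Cantina 7, Basilico 8 (Bombay Grill out); R2 El Patio 10, La Cantina 7, Basilico 8 (La Cantina out); R3 El Patio 10, Basilico 15 (Basilico winner). Winner: Basilico.
Plurality — first-place votes: Bombay Grill 0, El Patio 10, La Cantina 7, Basilico 8. Winner: El Patio.
The two methods disagree.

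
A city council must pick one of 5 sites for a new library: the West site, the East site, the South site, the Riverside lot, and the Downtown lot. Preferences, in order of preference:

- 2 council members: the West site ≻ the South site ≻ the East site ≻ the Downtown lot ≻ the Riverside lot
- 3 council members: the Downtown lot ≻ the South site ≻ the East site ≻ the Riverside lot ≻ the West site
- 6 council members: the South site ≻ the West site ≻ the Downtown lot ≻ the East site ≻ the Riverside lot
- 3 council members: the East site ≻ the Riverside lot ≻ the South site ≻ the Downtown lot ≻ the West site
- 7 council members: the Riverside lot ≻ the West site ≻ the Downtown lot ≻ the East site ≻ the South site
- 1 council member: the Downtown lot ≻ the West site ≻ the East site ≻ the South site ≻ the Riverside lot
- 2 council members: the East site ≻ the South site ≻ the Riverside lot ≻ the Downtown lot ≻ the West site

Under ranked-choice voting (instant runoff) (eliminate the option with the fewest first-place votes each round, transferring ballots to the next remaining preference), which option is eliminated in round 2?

the Downtown lot

Round 1: the West site 2, the East site 5, the South site 6, the Riverside lot 7, the Downtown lot 4. Eliminate the West site.
Round 2: the East site 5, the South site 8, the Riverside lot 7, the Downtown lot 4. Eliminate the Downtown lot.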